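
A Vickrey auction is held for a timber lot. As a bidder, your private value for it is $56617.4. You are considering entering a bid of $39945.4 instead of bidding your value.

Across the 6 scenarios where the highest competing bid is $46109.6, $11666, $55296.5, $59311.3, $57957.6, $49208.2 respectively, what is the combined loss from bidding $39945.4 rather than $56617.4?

The deviation costs you only when the competing bid falls strictly between $39945.4 and $56617.4; elsewhere both bids give the same outcome.
$46109.6: truthful payoff $10507.8, deviation payoff $0 → loss $10507.8.
$11666: outcomes coincide → loss $0.
$55296.5: truthful payoff $1320.9, deviation payoff $0 → loss $1320.9.
$59311.3: outcomes coincide → loss $0.
$57957.6: outcomes coincide → loss $0.
$49208.2: truthful payoff $7409.2, deviation payoff $0 → loss $7409.2.
Total loss = $10507.8 + $1320.9 + $7409.2 = $19237.9.

$19237.9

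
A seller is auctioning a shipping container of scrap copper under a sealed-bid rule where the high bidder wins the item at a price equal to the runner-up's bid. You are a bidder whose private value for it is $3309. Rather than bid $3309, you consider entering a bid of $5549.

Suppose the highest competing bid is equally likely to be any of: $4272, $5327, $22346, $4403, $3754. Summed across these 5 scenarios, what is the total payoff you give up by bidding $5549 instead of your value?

The deviation costs you only when the competing bid falls strictly between $3309 and $5549; elsewhere both bids give the same outcome.
$4272: truthful payoff $0, deviation payoff −$963 → loss $963.
$5327: truthful payoff $0, deviation payoff −$2018 → loss $2018.
$22346: outcomes coincide → loss $0.
$4403: truthful payoff $0, deviation payoff −$1094 → loss $1094.
$3754: truthful payoff $0, deviation payoff −$445 → loss $445.
Total loss = $963 + $2018 + $1094 + $445 = $4520.
Because the price is fixed by the runner-up's bid, deviating from your value can only change a good outcome into a bad one — never the reverse.

$4520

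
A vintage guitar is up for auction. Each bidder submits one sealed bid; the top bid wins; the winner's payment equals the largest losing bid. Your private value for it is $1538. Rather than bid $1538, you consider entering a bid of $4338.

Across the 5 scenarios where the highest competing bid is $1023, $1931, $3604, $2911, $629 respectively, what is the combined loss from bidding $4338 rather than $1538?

The deviation costs you only when the competing bid falls strictly between $1538 and $4338; elsewhere both bids give the same outcome.
$1023: outcomes coincide → loss $0.
$1931: truthful payoff $0, deviation payoff −$393 → loss $393.
$3604: truthful payoff $0, deviation payoff −$2066 → loss $2066.
$2911: truthful payoff $0, deviation payoff −$1373 → loss $1373.
$629: outcomes coincide → loss $0.
Total loss = $393 + $2066 + $1373 = $3832.
Because the price is fixed by the runner-up's bid, deviating from your value can only change a good outcome into a bad one — never the reverse.

$3832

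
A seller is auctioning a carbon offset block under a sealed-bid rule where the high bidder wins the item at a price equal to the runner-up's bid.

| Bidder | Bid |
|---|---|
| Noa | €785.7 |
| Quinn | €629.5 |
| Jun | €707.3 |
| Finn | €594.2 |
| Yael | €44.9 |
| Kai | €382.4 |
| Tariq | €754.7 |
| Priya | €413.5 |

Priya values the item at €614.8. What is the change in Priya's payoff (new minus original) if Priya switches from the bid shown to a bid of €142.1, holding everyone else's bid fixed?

The highest bid among the other bidders is €785.7; Priya's bid doesn't change that.
Original bid €413.5: Priya is not highest (top rival bid is €785.7); payoff €0.
Alternative bid €142.1: Priya is not highest (top rival bid is €785.7); payoff €0.
Change in payoff = €0 − (€0) = €0.

€0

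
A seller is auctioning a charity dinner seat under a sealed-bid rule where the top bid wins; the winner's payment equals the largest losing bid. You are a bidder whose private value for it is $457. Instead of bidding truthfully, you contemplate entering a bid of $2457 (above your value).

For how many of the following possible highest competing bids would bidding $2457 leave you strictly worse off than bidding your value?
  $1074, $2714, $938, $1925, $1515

4

The deviation hurts exactly when the highest competing bid lies strictly between $457 and $2457 — overbidding then wins at a price above your value.
$1074: inside the interval → strictly worse (loss $617).
$2714: above both → same outcome either way.
$938: inside the interval → strictly worse (loss $481).
$1925: inside the interval → strictly worse (loss $1468).
$1515: inside the interval → strictly worse (loss $1058).
Count: 4.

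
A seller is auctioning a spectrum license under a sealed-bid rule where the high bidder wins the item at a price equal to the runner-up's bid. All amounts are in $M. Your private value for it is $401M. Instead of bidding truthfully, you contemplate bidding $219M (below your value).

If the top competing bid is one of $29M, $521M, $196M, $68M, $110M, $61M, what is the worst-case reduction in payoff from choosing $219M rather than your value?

$29M: same outcome either way → loss $0M.
$521M: same outcome either way → loss $0M.
$196M: same outcome either way → loss $0M.
$68M: same outcome either way → loss $0M.
$110M: same outcome either way → loss $0M.
$61M: same outcome either way → loss $0M.
Maximum loss: $0M.

$0M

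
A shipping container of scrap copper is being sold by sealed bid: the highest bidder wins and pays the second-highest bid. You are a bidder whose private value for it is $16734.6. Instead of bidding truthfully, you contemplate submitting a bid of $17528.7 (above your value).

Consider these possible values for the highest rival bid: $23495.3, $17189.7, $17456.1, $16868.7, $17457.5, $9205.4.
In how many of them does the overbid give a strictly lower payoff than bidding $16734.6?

The deviation hurts exactly when the highest competing bid lies strictly between $16734.6 and $17528.7 — overbidding then wins at a price above your value.
$23495.3: above both → same outcome either way.
$17189.7: inside the interval → strictly worse (loss $455.1).
$17456.1: inside the interval → strictly worse (loss $721.5).
$16868.7: inside the interval → strictly worse (loss $134.1).
$17457.5: inside the interval → strictly worse (loss $722.9).
$9205.4: below both → same outcome either way.
Count: 4.

4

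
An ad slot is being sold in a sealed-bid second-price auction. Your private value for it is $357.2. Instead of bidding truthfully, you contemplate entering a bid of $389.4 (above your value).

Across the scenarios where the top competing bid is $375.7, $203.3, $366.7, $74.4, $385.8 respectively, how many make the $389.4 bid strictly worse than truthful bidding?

3

The deviation hurts exactly when the highest competing bid lies strictly between $357.2 and $389.4 — overbidding then wins at a price above your value.
$375.7: inside the interval → strictly worse (loss $18.5).
$203.3: below both → same outcome either way.
$366.7: inside the interval → strictly worse (loss $9.5).
$74.4: below both → same outcome either way.
$385.8: inside the interval → strictly worse (loss $28.6).
Count: 3.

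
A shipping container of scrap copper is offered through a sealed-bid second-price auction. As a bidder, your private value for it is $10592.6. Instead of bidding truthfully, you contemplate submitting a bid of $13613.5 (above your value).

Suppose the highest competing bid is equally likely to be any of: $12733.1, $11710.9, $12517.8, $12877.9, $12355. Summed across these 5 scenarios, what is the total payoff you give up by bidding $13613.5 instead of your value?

$9231.7

The deviation costs you only when the competing bid falls strictly between $10592.6 and $13613.5; elsewhere both bids give the same outcome.
$12733.1: truthful payoff $0, deviation payoff −$2140.5 → loss $2140.5.
$11710.9: truthful payoff $0, deviation payoff −$1118.3 → loss $1118.3.
$12517.8: truthful payoff $0, deviation payoff −$1925.2 → loss $1925.2.
$12877.9: truthful payoff $0, deviation payoff −$2285.3 → loss $2285.3.
$12355: truthful payoff $0, deviation payoff −$1762.4 → loss $1762.4.
Total loss = $2140.5 + $1118.3 + $1925.2 + $2285.3 + $1762.4 = $9231.7.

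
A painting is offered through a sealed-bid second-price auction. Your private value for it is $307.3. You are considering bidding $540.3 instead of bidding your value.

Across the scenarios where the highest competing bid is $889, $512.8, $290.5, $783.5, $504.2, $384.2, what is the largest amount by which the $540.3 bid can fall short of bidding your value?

$889: same outcome either way → loss $0.
$512.8: truthful gives $0, deviation gives −$205.5 → loss $205.5.
$290.5: same outcome either way → loss $0.
$783.5: same outcome either way → loss $0.
$504.2: truthful gives $0, deviation gives −$196.9 → loss $196.9.
$384.2: truthful gives $0, deviation gives −$76.9 → loss $76.9.
Maximum loss: $205.5.

$205.5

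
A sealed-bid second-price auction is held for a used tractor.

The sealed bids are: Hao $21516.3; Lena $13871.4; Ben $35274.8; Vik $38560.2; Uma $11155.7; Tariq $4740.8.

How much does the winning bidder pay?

$35274.8

Highest bid: Vik at $38560.2, so Vik wins.
Second-highest bid: Ben at $35274.8 — that is the price the winner pays.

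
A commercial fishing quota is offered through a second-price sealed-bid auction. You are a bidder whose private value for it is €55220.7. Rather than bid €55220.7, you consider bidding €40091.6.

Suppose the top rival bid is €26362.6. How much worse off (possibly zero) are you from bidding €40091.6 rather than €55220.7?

Bidding your value €55220.7: you win (since €55220.7 > €26362.6) and pay €26362.6. Payoff €28858.1.
Bidding €40091.6: you win and pay €26362.6. Payoff €55220.7 − €26362.6 = €28858.1.
Difference = €28858.1 − €28858.1 = €0; both bids lead to the same outcome because the competing bid is below both your value and your alternative bid.
Truthful bidding weakly dominates here: raising your bid can only win items priced above your value, and lowering it can only forfeit items priced below.

€0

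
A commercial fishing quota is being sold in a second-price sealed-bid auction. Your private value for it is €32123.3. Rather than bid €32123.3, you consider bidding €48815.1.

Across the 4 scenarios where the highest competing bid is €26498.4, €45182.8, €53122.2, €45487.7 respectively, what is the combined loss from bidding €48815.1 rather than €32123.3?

€26423.9

The deviation costs you only when the competing bid falls strictly between €32123.3 and €48815.1; elsewhere both bids give the same outcome.
€26498.4: outcomes coincide → loss €0.
€45182.8: truthful payoff €0, deviation payoff −€13059.5 → loss €13059.5.
€53122.2: outcomes coincide → loss €0.
€45487.7: truthful payoff €0, deviation payoff −€13364.4 → loss €13364.4.
Total loss = €13059.5 + €13364.4 = €26423.9.
In a second-price auction your bid sets only whether you win, not what you pay, so bidding your true value is weakly dominant.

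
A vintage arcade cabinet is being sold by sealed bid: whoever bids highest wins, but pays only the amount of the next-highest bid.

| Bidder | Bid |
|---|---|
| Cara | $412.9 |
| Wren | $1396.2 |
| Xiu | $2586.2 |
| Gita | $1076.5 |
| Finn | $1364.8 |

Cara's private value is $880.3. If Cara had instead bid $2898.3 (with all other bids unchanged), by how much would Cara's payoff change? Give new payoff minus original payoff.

The highest bid among the other bidders is $2586.2; Cara's bid doesn't change that.
Original bid $412.9: Cara is not highest (top rival bid is $2586.2); payoff $0.
Alternative bid $2898.3: Cara is highest, pays the top rival bid $2586.2; payoff $880.3 − $2586.2 = −$1705.9.
Change in payoff = −$1705.9 − ($0) = −$1705.9.

−$1705.9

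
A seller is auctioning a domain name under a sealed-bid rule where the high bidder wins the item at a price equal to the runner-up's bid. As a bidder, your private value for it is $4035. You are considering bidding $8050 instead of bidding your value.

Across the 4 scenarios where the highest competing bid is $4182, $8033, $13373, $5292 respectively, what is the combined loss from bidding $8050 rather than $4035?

The deviation costs you only when the competing bid falls strictly between $4035 and $8050; elsewhere both bids give the same outcome.
$4182: truthful payoff $0, deviation payoff −$147 → loss $147.
$8033: truthful payoff $0, deviation payoff −$3998 → loss $3998.
$13373: outcomes coincide → loss $0.
$5292: truthful payoff $0, deviation payoff −$1257 → loss $1257.
Total loss = $147 + $3998 + $1257 = $5402.

$5402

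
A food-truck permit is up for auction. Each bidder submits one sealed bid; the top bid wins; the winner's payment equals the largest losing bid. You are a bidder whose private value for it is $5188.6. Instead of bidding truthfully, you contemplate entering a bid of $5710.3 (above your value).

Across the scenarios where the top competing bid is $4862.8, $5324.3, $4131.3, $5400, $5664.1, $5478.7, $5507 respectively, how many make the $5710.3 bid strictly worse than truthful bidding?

5

The deviation hurts exactly when the highest competing bid lies strictly between $5188.6 and $5710.3 — overbidding then wins at a price above your value.
$4862.8: below both → same outcome either way.
$5324.3: inside the interval → strictly worse (loss $135.7).
$4131.3: below both → same outcome either way.
$5400: inside the interval → strictly worse (loss $211.4).
$5664.1: inside the interval → strictly worse (loss $475.5).
$5478.7: inside the interval → strictly worse (loss $290.1).
$5507: inside the interval → strictly worse (loss $318.4).
Count: 5.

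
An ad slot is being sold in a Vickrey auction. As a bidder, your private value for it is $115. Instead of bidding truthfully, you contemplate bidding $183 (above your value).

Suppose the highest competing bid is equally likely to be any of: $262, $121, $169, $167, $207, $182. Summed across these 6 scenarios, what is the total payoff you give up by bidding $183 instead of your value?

$179

The deviation costs you only when the competing bid falls strictly between $115 and $183; elsewhere both bids give the same outcome.
$262: outcomes coincide → loss $0.
$121: truthful payoff $0, deviation payoff −$6 → loss $6.
$169: truthful payoff $0, deviation payoff −$54 → loss $54.
$167: truthful payoff $0, deviation payoff −$52 → loss $52.
$207: outcomes coincide → loss $0.
$182: truthful payoff $0, deviation payoff −$67 → loss $67.
Total loss = $6 + $54 + $52 + $67 = $179.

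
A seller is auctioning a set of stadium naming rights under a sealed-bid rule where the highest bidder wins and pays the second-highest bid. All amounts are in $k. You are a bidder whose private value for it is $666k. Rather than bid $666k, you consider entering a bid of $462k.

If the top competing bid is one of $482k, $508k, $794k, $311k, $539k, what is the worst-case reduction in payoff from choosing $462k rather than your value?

$184k

$482k: truthful gives $184k, deviation gives $0k → loss $184k.
$508k: truthful gives $158k, deviation gives $0k → loss $158k.
$794k: same outcome either way → loss $0k.
$311k: same outcome either way → loss $0k.
$539k: truthful gives $127k, deviation gives $0k → loss $127k.
Maximum loss: $184k.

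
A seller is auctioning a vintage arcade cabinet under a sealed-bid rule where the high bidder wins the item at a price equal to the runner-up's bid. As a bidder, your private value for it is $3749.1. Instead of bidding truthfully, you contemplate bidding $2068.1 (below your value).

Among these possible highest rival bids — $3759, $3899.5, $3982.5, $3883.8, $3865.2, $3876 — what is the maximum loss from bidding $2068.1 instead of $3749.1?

$3759: same outcome either way → loss $0.
$3899.5: same outcome either way → loss $0.
$3982.5: same outcome either way → loss $0.
$3883.8: same outcome either way → loss $0.
$3865.2: same outcome either way → loss $0.
$3876: same outcome either way → loss $0.
Maximum loss: $0.

$0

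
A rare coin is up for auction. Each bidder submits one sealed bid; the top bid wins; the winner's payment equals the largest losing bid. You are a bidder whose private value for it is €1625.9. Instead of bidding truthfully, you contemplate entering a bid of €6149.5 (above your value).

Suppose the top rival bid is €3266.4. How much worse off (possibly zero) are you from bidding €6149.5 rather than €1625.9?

Bidding your value €1625.9: you lose (since €1625.9 < €3266.4). Payoff €0.
Bidding €6149.5: you win and pay €3266.4. Payoff €1625.9 − €3266.4 = −€1640.5.
The competing bid €3266.4 lies between your value and your inflated bid, so overbidding wins an item priced above your value.
Loss from deviating = €0 − (−€1640.5) = €1640.5.
Because the price is fixed by the runner-up's bid, deviating from your value can only change a good outcome into a bad one — never the reverse.

€1640.5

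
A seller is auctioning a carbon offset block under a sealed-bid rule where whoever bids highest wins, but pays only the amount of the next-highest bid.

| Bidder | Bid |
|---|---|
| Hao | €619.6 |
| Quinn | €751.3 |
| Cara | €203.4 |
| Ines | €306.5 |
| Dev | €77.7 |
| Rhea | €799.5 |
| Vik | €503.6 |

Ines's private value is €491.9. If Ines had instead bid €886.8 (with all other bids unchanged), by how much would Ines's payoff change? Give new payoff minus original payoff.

The highest bid among the other bidders is €799.5; Ines's bid doesn't change that.
Original bid €306.5: Ines is not highest (top rival bid is €799.5); payoff €0.
Alternative bid €886.8: Ines is highest, pays the top rival bid €799.5; payoff €491.9 − €799.5 = −€307.6.
Change in payoff = −€307.6 − (€0) = −€307.6.

−€307.6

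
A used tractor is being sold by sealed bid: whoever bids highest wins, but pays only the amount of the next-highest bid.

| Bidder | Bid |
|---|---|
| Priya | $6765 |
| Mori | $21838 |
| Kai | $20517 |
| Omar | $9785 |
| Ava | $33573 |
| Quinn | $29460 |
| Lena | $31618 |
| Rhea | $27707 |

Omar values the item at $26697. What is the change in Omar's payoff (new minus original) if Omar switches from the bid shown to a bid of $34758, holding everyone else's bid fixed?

−$6876

The highest bid among the other bidders is $33573; Omar's bid doesn't change that.
Original bid $9785: Omar is not highest (top rival bid is $33573); payoff $0.
Alternative bid $34758: Omar is highest, pays the top rival bid $33573; payoff $26697 − $33573 = −$6876.
Change in payoff = −$6876 − ($0) = −$6876.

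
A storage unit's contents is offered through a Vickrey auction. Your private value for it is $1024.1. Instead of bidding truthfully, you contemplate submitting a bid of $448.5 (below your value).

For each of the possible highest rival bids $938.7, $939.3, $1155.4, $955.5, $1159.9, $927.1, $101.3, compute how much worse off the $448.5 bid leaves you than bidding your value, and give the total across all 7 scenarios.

$335.8

The deviation costs you only when the competing bid falls strictly between $448.5 and $1024.1; elsewhere both bids give the same outcome.
$938.7: truthful payoff $85.4, deviation payoff $0 → loss $85.4.
$939.3: truthful payoff $84.8, deviation payoff $0 → loss $84.8.
$1155.4: outcomes coincide → loss $0.
$955.5: truthful payoff $68.6, deviation payoff $0 → loss $68.6.
$1159.9: outcomes coincide → loss $0.
$927.1: truthful payoff $97, deviation payoff $0 → loss $97.
$101.3: outcomes coincide → loss $0.
Total loss = $85.4 + $84.8 + $68.6 + $97 = $335.8.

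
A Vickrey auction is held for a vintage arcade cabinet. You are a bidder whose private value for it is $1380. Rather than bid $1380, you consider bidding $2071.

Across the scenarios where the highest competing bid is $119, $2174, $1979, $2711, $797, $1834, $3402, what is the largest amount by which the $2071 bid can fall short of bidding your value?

$119: same outcome either way → loss $0.
$2174: same outcome either way → loss $0.
$1979: truthful gives $0, deviation gives −$599 → loss $599.
$2711: same outcome either way → loss $0.
$797: same outcome either way → loss $0.
$1834: truthful gives $0, deviation gives −$454 → loss $454.
$3402: same outcome either way → loss $0.
Maximum loss: $599.

$599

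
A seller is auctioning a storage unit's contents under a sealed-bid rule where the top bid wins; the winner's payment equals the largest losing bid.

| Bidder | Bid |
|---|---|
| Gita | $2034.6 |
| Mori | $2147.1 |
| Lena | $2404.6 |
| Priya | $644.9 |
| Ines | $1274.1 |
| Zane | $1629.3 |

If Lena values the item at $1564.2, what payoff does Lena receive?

−$582.9

Highest bid: Lena at $2404.6, so Lena wins.
Second-highest bid: Mori at $2147.1 — that is the price the winner pays.
Lena's payoff = value − price = $1564.2 − $2147.1 = −$582.9.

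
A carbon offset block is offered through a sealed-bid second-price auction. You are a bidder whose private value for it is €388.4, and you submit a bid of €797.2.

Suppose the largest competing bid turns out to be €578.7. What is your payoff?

−€190.3

Your bid €797.2 exceeds the highest competing bid €578.7, so you win.
In a second-price auction the winner pays the second-highest bid, €578.7.
Payoff = value − price = €388.4 − €578.7 = −€190.3.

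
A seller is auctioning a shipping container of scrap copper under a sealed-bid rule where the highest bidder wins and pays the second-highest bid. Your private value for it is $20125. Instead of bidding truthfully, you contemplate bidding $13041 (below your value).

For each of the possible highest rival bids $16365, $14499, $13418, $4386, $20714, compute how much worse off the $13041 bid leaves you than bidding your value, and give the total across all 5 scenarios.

The deviation costs you only when the competing bid falls strictly between $13041 and $20125; elsewhere both bids give the same outcome.
$16365: truthful payoff $3760, deviation payoff $0 → loss $3760.
$14499: truthful payoff $5626, deviation payoff $0 → loss $5626.
$13418: truthful payoff $6707, deviation payoff $0 → loss $6707.
$4386: outcomes coincide → loss $0.
$20714: outcomes coincide → loss $0.
Total loss = $3760 + $5626 + $6707 = $16093.

$16093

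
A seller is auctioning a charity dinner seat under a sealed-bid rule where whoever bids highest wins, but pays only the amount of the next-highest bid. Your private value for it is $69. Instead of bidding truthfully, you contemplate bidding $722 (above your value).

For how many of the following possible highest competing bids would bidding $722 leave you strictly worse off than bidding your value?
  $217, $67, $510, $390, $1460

The deviation hurts exactly when the highest competing bid lies strictly between $69 and $722 — overbidding then wins at a price above your value.
$217: inside the interval → strictly worse (loss $148).
$67: below both → same outcome either way.
$510: inside the interval → strictly worse (loss $441).
$390: inside the interval → strictly worse (loss $321).
$1460: above both → same outcome either way.
Count: 3.

3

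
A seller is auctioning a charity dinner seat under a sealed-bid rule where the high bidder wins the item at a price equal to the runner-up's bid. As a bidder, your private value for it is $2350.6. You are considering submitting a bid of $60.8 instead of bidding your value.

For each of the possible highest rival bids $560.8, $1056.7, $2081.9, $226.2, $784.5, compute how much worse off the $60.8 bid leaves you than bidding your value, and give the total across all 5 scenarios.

The deviation costs you only when the competing bid falls strictly between $60.8 and $2350.6; elsewhere both bids give the same outcome.
$560.8: truthful payoff $1789.8, deviation payoff $0 → loss $1789.8.
$1056.7: truthful payoff $1293.9, deviation payoff $0 → loss $1293.9.
$2081.9: truthful payoff $268.7, deviation payoff $0 → loss $268.7.
$226.2: truthful payoff $2124.4, deviation payoff $0 → loss $2124.4.
$784.5: truthful payoff $1566.1, deviation payoff $0 → loss $1566.1.
Total loss = $1789.8 + $1293.9 + $268.7 + $2124.4 + $1566.1 = $7042.9.

$7042.9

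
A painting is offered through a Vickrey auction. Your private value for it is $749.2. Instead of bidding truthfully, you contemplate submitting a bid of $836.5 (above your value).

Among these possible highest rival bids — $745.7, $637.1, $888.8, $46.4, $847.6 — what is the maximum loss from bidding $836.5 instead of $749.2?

$745.7: same outcome either way → loss $0.
$637.1: same outcome either way → loss $0.
$888.8: same outcome either way → loss $0.
$46.4: same outcome either way → loss $0.
$847.6: same outcome either way → loss $0.
Maximum loss: $0.

$0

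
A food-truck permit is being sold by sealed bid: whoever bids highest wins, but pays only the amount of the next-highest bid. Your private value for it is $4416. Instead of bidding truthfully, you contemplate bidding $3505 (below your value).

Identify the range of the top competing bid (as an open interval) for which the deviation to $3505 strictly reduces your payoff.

($3505, $4416)

If the competing bid is below $3505, both bids win at the same price — no difference.
If it is above $4416, both bids lose — no difference.
If it lies strictly between $3505 and $4416, bidding your value wins at a price below your value (positive payoff) while bidding $3505 loses (payoff 0).
So the deviation strictly hurts on the open interval ($3505, $4416).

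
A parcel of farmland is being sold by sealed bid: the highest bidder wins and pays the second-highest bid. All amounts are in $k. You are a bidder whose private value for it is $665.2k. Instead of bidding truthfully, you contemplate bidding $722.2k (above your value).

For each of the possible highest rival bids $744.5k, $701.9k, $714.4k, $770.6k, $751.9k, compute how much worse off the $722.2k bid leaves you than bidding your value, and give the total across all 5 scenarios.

The deviation costs you only when the competing bid falls strictly between $665.2k and $722.2k; elsewhere both bids give the same outcome.
$744.5k: outcomes coincide → loss $0k.
$701.9k: truthful payoff $0k, deviation payoff −$36.7k → loss $36.7k.
$714.4k: truthful payoff $0k, deviation payoff −$49.2k → loss $49.2k.
$770.6k: outcomes coincide → loss $0k.
$751.9k: outcomes coincide → loss $0k.
Total loss = $36.7k + $49.2k = $85.9k.

$85.9k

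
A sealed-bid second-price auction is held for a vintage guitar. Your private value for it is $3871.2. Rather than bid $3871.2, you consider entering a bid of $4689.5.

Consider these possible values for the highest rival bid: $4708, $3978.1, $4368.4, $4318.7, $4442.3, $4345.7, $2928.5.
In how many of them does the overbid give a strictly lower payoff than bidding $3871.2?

The deviation hurts exactly when the highest competing bid lies strictly between $3871.2 and $4689.5 — overbidding then wins at a price above your value.
$4708: above both → same outcome either way.
$3978.1: inside the interval → strictly worse (loss $106.9).
$4368.4: inside the interval → strictly worse (loss $497.2).
$4318.7: inside the interval → strictly worse (loss $447.5).
$4442.3: inside the interval → strictly worse (loss $571.1).
$4345.7: inside the interval → strictly worse (loss $474.5).
$2928.5: below both → same outcome either way.
Count: 5.

5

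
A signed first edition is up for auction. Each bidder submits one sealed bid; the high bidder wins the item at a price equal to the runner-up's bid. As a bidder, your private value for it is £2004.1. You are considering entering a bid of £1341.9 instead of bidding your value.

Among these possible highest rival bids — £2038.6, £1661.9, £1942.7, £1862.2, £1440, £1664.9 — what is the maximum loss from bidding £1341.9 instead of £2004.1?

£564.1

£2038.6: same outcome either way → loss £0.
£1661.9: truthful gives £342.2, deviation gives £0 → loss £342.2.
£1942.7: truthful gives £61.4, deviation gives £0 → loss £61.4.
£1862.2: truthful gives £141.9, deviation gives £0 → loss £141.9.
£1440: truthful gives £564.1, deviation gives £0 → loss £564.1.
£1664.9: truthful gives £339.2, deviation gives £0 → loss £339.2.
Maximum loss: £564.1.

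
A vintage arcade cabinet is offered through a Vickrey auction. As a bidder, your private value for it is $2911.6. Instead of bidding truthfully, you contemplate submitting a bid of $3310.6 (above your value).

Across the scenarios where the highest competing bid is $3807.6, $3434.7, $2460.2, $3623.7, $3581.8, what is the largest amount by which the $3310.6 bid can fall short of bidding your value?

$0

$3807.6: same outcome either way → loss $0.
$3434.7: same outcome either way → loss $0.
$2460.2: same outcome either way → loss $0.
$3623.7: same outcome either way → loss $0.
$3581.8: same outcome either way → loss $0.
Maximum loss: $0.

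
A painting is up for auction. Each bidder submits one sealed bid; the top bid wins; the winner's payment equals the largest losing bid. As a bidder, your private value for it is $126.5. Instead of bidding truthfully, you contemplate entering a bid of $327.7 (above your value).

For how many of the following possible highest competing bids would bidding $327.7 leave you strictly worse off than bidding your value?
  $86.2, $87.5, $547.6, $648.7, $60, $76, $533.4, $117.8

0

The deviation hurts exactly when the highest competing bid lies strictly between $126.5 and $327.7 — overbidding then wins at a price above your value.
$86.2: below both → same outcome either way.
$87.5: below both → same outcome either way.
$547.6: above both → same outcome either way.
$648.7: above both → same outcome either way.
$60: below both → same outcome either way.
$76: below both → same outcome either way.
$533.4: above both → same outcome either way.
$117.8: below both → same outcome either way.
Count: 0.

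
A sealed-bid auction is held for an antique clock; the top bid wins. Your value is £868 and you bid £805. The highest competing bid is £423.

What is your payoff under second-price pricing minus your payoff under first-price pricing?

£382

You have the highest bid, so you win under either rule.
Second-price: pay £423 → payoff £445.
First-price: pay your own bid £805 → payoff £63.
Difference = £445 − (£63) = £382.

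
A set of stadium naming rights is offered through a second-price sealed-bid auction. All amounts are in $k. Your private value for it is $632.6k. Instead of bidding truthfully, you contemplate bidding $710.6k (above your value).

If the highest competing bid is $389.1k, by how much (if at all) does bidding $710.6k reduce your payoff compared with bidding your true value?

Bidding your value $632.6k: you win (since $632.6k > $389.1k) and pay $389.1k. Payoff $243.5k.
Bidding $710.6k: you win and pay $389.1k. Payoff $632.6k − $389.1k = $243.5k.
Difference = $243.5k − $243.5k = $0k; both bids lead to the same outcome because the competing bid is below both your value and your alternative bid.
In a second-price auction your bid sets only whether you win, not what you pay, so bidding your true value is weakly dominant.

$0k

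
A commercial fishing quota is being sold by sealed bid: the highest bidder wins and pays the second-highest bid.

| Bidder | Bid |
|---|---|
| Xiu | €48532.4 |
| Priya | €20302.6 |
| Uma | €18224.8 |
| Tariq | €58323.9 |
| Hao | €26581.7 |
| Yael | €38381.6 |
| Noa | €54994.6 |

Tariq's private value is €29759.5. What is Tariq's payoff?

−€25235.1

Highest bid: Tariq at €58323.9, so Tariq wins.
Second-highest bid: Noa at €54994.6 — that is the price the winner pays.
Tariq's payoff = value − price = €29759.5 − €54994.6 = −€25235.1.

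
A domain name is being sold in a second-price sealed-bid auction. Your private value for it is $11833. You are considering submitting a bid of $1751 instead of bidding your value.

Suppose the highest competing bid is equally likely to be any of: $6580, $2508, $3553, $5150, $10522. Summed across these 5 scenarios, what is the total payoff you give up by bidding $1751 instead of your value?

$30852

The deviation costs you only when the competing bid falls strictly between $1751 and $11833; elsewhere both bids give the same outcome.
$6580: truthful payoff $5253, deviation payoff $0 → loss $5253.
$2508: truthful payoff $9325, deviation payoff $0 → loss $9325.
$3553: truthful payoff $8280, deviation payoff $0 → loss $8280.
$5150: truthful payoff $6683, deviation payoff $0 → loss $6683.
$10522: truthful payoff $1311, deviation payoff $0 → loss $1311.
Total loss = $5253 + $9325 + $8280 + $6683 + $1311 = $30852.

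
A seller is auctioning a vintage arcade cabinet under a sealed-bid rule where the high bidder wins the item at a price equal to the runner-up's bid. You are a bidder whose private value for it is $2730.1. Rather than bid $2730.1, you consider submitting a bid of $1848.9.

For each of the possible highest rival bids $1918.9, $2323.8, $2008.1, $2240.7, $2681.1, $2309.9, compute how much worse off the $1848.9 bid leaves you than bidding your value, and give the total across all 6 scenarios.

$2898.1

The deviation costs you only when the competing bid falls strictly between $1848.9 and $2730.1; elsewhere both bids give the same outcome.
$1918.9: truthful payoff $811.2, deviation payoff $0 → loss $811.2.
$2323.8: truthful payoff $406.3, deviation payoff $0 → loss $406.3.
$2008.1: truthful payoff $722, deviation payoff $0 → loss $722.
$2240.7: truthful payoff $489.4, deviation payoff $0 → loss $489.4.
$2681.1: truthful payoff $49, deviation payoff $0 → loss $49.
$2309.9: truthful payoff $420.2, deviation payoff $0 → loss $420.2.
Total loss = $811.2 + $406.3 + $722 + $489.4 + $49 + $420.2 = $2898.1.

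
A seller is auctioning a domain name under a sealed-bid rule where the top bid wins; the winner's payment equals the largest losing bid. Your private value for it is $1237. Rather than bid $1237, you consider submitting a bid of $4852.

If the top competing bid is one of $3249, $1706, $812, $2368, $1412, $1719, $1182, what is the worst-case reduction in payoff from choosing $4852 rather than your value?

$2012

$3249: truthful gives $0, deviation gives −$2012 → loss $2012.
$1706: truthful gives $0, deviation gives −$469 → loss $469.
$812: same outcome either way → loss $0.
$2368: truthful gives $0, deviation gives −$1131 → loss $1131.
$1412: truthful gives $0, deviation gives −$175 → loss $175.
$1719: truthful gives $0, deviation gives −$482 → loss $482.
$1182: same outcome either way → loss $0.
Maximum loss: $2012.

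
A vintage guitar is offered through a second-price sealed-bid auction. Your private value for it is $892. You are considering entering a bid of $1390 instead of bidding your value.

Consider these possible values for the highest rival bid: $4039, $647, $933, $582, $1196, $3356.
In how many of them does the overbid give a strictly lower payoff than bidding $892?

The deviation hurts exactly when the highest competing bid lies strictly between $892 and $1390 — overbidding then wins at a price above your value.
$4039: above both → same outcome either way.
$647: below both → same outcome either way.
$933: inside the interval → strictly worse (loss $41).
$582: below both → same outcome either way.
$1196: inside the interval → strictly worse (loss $304).
$3356: above both → same outcome either way.
Count: 2.

2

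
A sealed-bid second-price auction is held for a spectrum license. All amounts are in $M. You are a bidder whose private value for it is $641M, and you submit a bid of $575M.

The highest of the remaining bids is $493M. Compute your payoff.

$148M

Your bid $575M exceeds the highest competing bid $493M, so you win.
In a second-price auction the winner pays the second-highest bid, $493M.
Payoff = value − price = $641M − $493M = $148M.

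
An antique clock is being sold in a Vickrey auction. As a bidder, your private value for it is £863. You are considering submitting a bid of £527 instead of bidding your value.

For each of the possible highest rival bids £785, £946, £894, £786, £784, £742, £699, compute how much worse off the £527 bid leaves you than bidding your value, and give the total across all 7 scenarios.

£519

The deviation costs you only when the competing bid falls strictly between £527 and £863; elsewhere both bids give the same outcome.
£785: truthful payoff £78, deviation payoff £0 → loss £78.
£946: outcomes coincide → loss £0.
£894: outcomes coincide → loss £0.
£786: truthful payoff £77, deviation payoff £0 → loss £77.
£784: truthful payoff £79, deviation payoff £0 → loss £79.
£742: truthful payoff £121, deviation payoff £0 → loss £121.
£699: truthful payoff £164, deviation payoff £0 → loss £164.
Total loss = £78 + £77 + £79 + £121 + £164 = £519.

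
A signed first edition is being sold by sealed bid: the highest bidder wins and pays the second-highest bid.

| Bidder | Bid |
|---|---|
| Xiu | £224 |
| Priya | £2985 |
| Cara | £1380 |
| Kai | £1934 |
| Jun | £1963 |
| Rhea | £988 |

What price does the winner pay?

Highest bid: Priya at £2985, so Priya wins.
Second-highest bid: Jun at £1963 — that is the price the winner pays.

£1963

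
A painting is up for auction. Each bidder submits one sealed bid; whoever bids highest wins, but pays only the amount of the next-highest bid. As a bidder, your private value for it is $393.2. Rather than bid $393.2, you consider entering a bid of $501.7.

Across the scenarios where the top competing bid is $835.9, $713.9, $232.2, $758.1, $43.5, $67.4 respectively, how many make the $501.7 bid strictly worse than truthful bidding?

The deviation hurts exactly when the highest competing bid lies strictly between $393.2 and $501.7 — overbidding then wins at a price above your value.
$835.9: above both → same outcome either way.
$713.9: above both → same outcome either way.
$232.2: below both → same outcome either way.
$758.1: above both → same outcome either way.
$43.5: below both → same outcome either way.
$67.4: below both → same outcome either way.
Count: 0.

0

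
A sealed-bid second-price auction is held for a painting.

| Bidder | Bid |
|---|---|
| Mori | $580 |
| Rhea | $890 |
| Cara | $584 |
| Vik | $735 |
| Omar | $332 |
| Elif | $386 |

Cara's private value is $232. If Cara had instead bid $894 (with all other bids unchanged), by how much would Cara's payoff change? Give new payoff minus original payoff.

The highest bid among the other bidders is $890; Cara's bid doesn't change that.
Original bid $584: Cara is not highest (top rival bid is $890); payoff $0.
Alternative bid $894: Cara is highest, pays the top rival bid $890; payoff $232 − $890 = −$658.
Change in payoff = −$658 − ($0) = −$658.

−$658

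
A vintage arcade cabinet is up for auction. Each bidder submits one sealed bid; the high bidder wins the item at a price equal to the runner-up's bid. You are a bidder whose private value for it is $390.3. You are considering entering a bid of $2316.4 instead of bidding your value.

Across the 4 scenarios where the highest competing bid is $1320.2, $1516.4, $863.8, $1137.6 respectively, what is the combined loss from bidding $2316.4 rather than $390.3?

$3276.8

The deviation costs you only when the competing bid falls strictly between $390.3 and $2316.4; elsewhere both bids give the same outcome.
$1320.2: truthful payoff $0, deviation payoff −$929.9 → loss $929.9.
$1516.4: truthful payoff $0, deviation payoff −$1126.1 → loss $1126.1.
$863.8: truthful payoff $0, deviation payoff −$473.5 → loss $473.5.
$1137.6: truthful payoff $0, deviation payoff −$747.3 → loss $747.3.
Total loss = $929.9 + $1126.1 + $473.5 + $747.3 = $3276.8.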